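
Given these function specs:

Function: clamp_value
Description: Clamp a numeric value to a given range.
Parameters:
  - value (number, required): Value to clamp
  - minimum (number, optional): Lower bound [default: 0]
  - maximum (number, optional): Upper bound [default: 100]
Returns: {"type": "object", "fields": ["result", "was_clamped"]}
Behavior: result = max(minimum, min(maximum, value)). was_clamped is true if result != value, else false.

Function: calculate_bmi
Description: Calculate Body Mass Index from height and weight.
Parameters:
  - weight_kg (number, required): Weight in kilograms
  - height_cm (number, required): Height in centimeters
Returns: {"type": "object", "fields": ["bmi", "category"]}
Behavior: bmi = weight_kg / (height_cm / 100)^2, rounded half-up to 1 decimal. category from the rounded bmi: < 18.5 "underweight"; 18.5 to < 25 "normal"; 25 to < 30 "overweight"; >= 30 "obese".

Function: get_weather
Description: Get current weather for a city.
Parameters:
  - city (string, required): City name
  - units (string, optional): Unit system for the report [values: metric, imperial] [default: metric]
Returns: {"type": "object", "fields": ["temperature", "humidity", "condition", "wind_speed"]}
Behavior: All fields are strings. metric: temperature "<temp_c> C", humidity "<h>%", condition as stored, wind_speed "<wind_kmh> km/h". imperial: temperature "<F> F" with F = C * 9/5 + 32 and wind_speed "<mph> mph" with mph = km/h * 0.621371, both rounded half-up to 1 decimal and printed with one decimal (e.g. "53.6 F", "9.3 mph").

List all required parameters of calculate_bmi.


Parameters of calculate_bmi and their required/optional flag:
  weight_kg: required
  height_cm: required
height_cm, weight_kg


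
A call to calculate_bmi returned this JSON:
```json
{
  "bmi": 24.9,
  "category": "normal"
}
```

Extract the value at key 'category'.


normal


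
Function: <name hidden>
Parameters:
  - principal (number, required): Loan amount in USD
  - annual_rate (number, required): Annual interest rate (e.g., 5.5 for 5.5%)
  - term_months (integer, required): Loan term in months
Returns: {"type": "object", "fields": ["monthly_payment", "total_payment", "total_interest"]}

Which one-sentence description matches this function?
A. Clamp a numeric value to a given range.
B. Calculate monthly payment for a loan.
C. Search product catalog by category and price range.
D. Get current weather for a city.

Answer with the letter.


Parameters principal, annual_rate, term_months and return ["monthly_payment", "total_payment", "total_interest"] fit: Calculate monthly payment for a loan.
B


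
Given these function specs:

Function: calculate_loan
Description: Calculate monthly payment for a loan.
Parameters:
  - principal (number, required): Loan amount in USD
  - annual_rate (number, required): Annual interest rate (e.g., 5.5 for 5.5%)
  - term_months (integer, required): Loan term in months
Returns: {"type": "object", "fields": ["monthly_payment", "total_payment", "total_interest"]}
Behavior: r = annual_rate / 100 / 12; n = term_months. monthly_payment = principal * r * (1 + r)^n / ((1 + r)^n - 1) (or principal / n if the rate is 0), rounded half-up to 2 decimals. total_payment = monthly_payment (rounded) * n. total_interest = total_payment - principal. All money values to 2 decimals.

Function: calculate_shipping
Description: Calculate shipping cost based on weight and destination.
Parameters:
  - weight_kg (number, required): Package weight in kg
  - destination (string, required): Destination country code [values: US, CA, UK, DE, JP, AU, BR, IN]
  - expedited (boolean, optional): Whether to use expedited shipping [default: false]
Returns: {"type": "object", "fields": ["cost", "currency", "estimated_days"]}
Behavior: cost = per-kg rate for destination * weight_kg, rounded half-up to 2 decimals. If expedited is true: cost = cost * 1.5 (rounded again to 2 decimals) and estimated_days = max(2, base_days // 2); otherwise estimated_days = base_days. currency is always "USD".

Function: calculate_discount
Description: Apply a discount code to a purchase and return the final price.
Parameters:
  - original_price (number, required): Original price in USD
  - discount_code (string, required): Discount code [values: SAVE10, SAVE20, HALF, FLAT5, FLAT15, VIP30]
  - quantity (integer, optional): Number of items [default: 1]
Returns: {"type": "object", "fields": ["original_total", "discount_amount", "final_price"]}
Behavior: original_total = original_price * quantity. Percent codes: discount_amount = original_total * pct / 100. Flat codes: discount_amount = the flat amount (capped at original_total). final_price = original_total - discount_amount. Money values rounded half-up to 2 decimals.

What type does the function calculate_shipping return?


The calculate_shipping spec declares Returns: {"type": "object", "fields": ["cost", "currency", "estimated_days"]}
Type:
object


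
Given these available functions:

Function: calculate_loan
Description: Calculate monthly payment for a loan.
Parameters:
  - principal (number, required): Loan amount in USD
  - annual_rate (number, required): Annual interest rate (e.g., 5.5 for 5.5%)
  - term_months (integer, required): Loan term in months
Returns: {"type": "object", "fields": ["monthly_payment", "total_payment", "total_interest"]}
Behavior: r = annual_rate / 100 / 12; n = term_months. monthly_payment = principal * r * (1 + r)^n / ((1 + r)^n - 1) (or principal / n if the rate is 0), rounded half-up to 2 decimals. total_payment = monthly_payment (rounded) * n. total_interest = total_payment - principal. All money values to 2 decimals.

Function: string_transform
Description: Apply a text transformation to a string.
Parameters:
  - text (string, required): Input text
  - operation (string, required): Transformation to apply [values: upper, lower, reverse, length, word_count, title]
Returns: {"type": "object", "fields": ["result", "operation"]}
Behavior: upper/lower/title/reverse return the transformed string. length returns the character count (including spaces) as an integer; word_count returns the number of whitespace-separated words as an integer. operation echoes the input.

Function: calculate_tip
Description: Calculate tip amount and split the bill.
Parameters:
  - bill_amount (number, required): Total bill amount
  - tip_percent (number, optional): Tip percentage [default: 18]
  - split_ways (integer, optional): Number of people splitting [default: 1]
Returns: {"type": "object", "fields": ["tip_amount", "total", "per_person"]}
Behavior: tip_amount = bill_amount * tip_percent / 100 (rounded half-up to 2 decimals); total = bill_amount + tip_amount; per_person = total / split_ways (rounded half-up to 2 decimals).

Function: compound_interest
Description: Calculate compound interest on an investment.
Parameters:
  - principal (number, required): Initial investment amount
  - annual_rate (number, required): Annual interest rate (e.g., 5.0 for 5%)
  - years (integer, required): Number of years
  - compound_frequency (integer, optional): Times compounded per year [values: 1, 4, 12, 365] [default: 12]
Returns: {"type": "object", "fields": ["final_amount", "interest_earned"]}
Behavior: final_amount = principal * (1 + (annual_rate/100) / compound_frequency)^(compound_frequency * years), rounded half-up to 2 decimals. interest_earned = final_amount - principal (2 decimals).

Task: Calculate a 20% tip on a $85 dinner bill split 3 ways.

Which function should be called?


The task needs a function whose description is: Calculate tip amount and split the bill.
calculate_tip


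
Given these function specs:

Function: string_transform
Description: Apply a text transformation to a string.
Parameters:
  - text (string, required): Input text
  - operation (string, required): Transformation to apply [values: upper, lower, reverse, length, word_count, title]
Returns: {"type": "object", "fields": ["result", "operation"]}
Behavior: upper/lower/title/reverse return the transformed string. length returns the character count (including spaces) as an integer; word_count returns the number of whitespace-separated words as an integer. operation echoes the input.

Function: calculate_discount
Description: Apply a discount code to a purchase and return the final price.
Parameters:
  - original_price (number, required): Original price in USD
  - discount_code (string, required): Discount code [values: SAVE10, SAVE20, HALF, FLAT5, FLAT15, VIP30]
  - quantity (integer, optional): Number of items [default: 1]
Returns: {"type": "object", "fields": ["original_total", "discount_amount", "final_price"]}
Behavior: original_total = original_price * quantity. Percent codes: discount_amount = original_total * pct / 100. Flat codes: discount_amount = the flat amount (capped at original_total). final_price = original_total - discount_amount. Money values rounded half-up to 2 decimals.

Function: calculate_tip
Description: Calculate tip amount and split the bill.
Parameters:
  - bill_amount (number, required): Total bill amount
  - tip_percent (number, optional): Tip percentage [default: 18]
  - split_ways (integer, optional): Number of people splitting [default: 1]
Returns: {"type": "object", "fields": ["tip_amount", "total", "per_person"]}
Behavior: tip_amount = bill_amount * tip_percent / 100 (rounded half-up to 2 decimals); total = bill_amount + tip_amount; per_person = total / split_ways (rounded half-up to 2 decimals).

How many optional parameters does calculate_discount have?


Parameters of calculate_discount: original_price (required), discount_code (required), quantity (optional)
Optional count:
1


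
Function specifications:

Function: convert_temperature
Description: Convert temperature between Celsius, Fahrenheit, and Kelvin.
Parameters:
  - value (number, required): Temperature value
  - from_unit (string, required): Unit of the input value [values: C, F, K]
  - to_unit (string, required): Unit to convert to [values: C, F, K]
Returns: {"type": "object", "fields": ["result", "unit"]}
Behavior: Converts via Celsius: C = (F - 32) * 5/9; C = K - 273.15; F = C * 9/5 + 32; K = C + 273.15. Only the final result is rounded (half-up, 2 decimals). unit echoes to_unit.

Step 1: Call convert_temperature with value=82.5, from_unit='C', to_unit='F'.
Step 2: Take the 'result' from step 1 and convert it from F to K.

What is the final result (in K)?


Step 1: convert_temperature(value=82.5, from_unit=C, to_unit=F)
  Input already in C: 82.5
  To F: 82.5 * 9/5 + 32 = 180.5
  Round to 2 decimals: 180.5
  -> result = 180.5 F
Step 2: convert_temperature(value=180.5, from_unit=F, to_unit=K)
  To C: (180.5 - 32) * 5/9 = 82.5
  To K: 82.5 + 273.15 = 355.65
  Round to 2 decimals: 355.65
  -> result = 355.65 K
355.65 K


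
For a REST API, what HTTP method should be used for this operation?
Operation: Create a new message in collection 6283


GET = read, POST = create, PUT = update/replace, DELETE = remove
This operation is a create.
POST


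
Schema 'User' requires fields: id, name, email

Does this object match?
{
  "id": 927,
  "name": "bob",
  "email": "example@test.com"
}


Checking required fields... All present.
Valid - all required fields present


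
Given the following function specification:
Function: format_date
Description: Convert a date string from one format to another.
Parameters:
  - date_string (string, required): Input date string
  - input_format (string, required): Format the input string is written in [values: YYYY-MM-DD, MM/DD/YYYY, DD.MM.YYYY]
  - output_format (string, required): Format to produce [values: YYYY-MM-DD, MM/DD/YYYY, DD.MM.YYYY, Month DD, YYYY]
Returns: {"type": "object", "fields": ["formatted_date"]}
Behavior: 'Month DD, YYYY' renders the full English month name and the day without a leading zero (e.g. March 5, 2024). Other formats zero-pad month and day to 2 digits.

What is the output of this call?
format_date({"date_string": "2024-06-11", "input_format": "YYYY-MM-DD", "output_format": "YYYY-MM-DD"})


Parse '2024-06-11' as YYYY-MM-DD: year=2024, month=6, day=11
Render as YYYY-MM-DD: 2024-06-11
Output:
{"formatted_date": "2024-06-11"}


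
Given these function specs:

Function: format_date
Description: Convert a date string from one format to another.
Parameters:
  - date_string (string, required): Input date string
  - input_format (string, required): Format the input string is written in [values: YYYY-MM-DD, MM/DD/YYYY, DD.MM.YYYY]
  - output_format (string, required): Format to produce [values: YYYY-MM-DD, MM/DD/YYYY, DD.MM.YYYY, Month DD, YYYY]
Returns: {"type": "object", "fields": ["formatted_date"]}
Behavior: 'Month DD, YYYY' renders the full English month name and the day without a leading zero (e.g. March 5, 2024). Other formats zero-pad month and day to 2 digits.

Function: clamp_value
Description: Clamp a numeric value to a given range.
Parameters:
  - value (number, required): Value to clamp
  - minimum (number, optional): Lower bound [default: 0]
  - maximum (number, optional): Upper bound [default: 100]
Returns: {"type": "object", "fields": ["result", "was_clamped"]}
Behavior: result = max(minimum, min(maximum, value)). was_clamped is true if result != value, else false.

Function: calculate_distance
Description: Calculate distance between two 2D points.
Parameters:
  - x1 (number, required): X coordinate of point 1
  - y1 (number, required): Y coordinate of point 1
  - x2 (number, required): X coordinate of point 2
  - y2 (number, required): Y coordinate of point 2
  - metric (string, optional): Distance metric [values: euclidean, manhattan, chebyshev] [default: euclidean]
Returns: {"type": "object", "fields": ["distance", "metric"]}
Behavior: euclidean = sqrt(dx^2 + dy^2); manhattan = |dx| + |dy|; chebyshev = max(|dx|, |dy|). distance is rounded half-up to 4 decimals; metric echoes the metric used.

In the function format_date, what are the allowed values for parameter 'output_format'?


The format_date spec declares:
  - output_format (string, required): Format to produce [values: YYYY-MM-DD, MM/DD/YYYY, DD.MM.YYYY, Month DD, YYYY]
Allowed values:
YYYY-MM-DD, MM/DD/YYYY, DD.MM.YYYY, Month DD, YYYY


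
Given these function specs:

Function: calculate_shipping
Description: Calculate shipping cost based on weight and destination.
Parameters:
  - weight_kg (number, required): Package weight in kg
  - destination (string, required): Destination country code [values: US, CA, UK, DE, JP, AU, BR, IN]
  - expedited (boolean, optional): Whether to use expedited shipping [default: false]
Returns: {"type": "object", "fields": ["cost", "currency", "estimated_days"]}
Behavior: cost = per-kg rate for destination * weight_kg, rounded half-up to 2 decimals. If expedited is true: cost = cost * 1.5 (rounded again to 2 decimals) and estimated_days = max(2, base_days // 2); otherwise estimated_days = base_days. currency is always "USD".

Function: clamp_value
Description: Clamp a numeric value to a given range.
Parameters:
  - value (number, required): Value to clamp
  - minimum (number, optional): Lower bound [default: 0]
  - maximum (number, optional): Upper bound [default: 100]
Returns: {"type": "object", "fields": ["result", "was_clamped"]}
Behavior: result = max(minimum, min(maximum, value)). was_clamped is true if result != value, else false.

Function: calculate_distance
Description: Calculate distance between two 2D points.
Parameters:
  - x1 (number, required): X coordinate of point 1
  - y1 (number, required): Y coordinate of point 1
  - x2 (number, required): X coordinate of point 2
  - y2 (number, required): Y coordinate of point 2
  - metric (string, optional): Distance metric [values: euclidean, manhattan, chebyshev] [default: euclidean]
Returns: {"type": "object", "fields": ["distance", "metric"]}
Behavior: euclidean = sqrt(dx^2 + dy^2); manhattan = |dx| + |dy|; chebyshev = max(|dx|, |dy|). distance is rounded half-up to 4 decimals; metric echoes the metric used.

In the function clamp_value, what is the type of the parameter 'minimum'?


The clamp_value spec declares:
  - minimum (number, optional): Lower bound [default: 0]
Type:
number


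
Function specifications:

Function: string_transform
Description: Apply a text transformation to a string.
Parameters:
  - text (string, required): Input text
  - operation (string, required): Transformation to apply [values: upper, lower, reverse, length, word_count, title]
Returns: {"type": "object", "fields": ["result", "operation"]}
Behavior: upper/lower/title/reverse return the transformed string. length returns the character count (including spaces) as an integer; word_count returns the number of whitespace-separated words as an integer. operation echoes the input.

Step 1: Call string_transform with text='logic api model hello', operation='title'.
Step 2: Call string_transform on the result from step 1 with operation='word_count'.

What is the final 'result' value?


Step 1: string_transform(text='logic api model hello', operation='title')
  -> result = 'Logic Api Model Hello'
Step 2: string_transform(text='Logic Api Model Hello', operation='word_count')
  words: Logic, Api, Model, Hello -> 4
  -> result = 4
4


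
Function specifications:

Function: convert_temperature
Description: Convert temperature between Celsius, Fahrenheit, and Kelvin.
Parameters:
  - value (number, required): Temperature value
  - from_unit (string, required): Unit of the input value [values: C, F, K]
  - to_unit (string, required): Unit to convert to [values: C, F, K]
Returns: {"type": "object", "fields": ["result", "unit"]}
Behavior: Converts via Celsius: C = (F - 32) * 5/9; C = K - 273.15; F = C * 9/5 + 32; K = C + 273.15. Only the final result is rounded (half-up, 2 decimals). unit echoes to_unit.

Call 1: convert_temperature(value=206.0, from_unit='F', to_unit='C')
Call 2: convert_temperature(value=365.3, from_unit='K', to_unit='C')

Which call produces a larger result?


Call 1:
  To C: (206 - 32) * 5/9 = 96.666667
  Target is C: 96.666667
  Round to 2 decimals: 96.67
  -> 96.67 C
Call 2:
  To C: 365.3 - 273.15 = 92.15
  Target is C: 92.15
  Round to 2 decimals: 92.15
  -> 92.15 C
Call 1 (96.67 C)


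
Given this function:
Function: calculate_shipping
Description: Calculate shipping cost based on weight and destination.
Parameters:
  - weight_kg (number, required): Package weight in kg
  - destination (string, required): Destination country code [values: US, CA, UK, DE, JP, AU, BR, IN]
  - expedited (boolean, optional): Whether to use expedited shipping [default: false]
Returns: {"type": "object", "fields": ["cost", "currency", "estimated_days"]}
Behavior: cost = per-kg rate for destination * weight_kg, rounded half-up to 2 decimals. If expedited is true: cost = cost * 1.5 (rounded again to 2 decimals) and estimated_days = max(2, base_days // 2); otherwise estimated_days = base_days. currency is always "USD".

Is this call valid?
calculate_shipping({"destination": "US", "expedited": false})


Checking required parameters...
Missing required parameter: weight_kg
Invalid - missing required parameter 'weight_kg'


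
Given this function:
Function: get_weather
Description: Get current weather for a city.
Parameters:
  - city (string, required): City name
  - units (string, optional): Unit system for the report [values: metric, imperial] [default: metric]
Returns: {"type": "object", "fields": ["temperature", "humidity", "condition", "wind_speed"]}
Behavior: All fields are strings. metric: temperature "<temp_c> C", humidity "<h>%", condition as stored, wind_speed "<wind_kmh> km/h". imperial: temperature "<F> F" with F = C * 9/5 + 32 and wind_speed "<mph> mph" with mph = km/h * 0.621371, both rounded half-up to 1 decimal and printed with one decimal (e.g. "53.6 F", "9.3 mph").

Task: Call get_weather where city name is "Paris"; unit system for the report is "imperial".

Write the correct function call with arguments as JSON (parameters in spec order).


Mapping each described value to its parameter name:
  'City name' -> city = "Paris"
  'Unit system for the report' -> units = "imperial"
get_weather({"city": "Paris", "units": "imperial"})


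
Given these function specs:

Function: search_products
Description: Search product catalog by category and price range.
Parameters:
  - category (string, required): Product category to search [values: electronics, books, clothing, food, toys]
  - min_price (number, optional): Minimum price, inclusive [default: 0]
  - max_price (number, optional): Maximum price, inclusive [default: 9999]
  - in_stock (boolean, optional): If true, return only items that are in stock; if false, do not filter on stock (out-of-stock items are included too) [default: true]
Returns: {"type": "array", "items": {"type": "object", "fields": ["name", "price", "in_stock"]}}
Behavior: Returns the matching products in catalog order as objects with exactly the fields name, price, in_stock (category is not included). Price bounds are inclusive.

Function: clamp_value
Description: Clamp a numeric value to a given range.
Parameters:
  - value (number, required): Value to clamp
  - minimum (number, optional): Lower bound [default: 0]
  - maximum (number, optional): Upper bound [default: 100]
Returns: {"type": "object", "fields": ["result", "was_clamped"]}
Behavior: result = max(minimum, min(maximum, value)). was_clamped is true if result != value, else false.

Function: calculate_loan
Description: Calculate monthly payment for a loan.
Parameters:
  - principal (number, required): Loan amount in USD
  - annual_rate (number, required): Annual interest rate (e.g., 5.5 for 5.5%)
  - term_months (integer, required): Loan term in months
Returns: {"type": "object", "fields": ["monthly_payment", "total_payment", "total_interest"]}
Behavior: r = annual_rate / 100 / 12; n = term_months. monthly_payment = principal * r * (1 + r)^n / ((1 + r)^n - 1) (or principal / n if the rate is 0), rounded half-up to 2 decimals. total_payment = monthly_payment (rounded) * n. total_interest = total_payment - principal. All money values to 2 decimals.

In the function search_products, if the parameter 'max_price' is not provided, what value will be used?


The search_products spec declares:
  - max_price (number, optional): Maximum price, inclusive [default: 9999]
Default:
9999


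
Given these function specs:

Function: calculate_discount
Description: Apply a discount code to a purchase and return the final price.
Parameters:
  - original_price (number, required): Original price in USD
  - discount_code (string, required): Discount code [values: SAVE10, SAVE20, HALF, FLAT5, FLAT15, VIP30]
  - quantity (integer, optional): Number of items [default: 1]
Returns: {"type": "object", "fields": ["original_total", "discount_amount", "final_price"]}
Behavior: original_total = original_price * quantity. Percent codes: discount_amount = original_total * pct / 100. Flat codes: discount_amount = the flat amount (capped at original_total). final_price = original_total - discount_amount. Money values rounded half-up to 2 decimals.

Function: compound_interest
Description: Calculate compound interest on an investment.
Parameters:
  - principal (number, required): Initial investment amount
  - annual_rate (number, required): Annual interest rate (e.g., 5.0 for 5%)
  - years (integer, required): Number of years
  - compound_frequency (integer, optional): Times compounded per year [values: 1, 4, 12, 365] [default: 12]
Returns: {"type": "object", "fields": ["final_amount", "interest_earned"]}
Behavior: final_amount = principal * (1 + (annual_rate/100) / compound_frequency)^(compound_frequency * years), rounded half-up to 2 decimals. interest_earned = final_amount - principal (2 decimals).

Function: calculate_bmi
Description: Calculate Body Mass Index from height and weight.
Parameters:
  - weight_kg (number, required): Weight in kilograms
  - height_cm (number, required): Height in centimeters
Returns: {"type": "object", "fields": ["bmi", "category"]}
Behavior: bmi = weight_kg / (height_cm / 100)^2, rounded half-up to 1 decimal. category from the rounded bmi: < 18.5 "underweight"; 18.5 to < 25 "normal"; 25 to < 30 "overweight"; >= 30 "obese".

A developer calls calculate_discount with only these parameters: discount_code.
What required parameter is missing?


Required parameters: original_price, discount_code
Provided: discount_code
Missing: original_price
original_price


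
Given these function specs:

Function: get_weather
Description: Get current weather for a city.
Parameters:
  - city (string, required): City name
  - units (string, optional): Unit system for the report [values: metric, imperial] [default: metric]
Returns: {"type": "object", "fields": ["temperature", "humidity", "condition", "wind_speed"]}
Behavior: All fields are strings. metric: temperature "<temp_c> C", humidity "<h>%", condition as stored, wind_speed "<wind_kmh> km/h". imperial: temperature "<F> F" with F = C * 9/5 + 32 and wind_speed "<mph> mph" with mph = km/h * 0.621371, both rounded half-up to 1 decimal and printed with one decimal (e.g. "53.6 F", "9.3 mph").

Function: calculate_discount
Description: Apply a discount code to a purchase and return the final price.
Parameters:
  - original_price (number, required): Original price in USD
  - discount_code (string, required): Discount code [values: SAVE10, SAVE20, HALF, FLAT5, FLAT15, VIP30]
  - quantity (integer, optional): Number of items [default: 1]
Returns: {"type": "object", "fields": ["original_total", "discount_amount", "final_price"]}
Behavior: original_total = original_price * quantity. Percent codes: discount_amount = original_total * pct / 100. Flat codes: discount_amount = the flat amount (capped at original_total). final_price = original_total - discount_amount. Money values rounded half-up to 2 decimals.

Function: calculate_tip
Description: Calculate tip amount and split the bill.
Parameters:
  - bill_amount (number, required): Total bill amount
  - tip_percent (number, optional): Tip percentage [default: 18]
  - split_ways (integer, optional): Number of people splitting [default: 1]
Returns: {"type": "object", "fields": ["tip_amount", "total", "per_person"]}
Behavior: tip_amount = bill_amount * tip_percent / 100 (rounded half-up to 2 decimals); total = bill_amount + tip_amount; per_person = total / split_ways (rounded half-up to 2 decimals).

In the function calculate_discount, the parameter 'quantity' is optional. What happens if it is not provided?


The calculate_discount spec declares:
  - quantity (integer, optional): Number of items [default: 1]
It defaults to 1


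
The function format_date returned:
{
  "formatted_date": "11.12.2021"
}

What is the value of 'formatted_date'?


11.12.2021


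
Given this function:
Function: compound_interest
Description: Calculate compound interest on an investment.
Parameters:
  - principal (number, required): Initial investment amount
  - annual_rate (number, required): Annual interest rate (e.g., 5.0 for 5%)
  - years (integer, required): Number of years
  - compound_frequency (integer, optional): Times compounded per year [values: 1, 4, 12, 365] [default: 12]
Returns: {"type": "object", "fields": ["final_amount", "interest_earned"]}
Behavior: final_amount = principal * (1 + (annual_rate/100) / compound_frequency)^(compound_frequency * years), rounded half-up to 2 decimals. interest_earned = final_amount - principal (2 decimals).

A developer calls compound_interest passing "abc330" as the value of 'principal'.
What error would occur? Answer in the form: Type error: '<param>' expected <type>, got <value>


Spec: 'principal' is declared as number; "abc330" is a string.
Type error: 'principal' expected number, got "abc330"


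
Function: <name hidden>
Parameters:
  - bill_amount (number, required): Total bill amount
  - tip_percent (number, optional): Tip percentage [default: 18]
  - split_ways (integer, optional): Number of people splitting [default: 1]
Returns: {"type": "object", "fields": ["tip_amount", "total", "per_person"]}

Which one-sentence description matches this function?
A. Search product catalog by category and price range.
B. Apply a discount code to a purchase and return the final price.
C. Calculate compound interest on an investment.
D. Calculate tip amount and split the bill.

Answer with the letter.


Parameters bill_amount, tip_percent, split_ways and return ["tip_amount", "total", "per_person"] fit: Calculate tip amount and split the bill.
D


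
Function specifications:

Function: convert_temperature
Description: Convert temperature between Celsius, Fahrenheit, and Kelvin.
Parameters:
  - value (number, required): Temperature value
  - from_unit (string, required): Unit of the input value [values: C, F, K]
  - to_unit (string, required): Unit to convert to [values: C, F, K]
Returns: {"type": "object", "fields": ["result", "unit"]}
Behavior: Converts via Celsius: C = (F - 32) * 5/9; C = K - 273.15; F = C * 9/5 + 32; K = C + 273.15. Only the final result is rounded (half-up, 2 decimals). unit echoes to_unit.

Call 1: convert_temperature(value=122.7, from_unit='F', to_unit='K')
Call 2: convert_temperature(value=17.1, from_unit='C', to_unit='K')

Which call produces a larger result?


Call 1:
  To C: (122.7 - 32) * 5/9 = 50.388889
  To K: 50.388889 + 273.15 = 323.538889
  Round to 2 decimals: 323.54
  -> 323.54 K
Call 2:
  Input already in C: 17.1
  To K: 17.1 + 273.15 = 290.25
  Round to 2 decimals: 290.25
  -> 290.25 K
Call 1 (323.54 K)


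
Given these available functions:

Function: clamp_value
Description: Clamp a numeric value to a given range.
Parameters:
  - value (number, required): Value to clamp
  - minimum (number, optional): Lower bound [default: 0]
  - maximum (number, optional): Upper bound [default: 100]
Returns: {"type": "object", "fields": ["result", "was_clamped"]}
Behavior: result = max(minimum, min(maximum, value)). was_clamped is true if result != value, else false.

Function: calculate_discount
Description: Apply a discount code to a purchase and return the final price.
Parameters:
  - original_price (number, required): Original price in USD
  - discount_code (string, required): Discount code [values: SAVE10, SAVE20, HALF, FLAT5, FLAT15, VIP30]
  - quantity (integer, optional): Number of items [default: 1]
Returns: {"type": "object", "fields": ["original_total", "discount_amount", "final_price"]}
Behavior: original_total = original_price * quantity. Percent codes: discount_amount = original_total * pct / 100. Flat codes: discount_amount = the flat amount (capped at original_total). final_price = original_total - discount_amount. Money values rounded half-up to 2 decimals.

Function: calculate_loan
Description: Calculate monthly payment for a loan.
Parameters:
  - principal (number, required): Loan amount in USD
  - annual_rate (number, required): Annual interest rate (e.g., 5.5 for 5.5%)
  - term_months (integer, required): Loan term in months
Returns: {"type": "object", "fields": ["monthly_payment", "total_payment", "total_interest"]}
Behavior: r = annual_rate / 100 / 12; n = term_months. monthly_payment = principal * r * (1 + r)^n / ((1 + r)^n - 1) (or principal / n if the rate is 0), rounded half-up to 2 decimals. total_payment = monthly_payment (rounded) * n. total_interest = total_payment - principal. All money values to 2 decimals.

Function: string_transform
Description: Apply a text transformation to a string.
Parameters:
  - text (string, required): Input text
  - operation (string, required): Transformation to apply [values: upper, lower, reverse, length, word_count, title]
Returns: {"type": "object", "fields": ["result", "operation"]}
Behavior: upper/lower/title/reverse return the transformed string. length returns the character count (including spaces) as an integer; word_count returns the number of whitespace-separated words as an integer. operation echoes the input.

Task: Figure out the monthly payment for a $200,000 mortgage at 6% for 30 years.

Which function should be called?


The task needs a function whose description is: Calculate monthly payment for a loan.
calculate_loan


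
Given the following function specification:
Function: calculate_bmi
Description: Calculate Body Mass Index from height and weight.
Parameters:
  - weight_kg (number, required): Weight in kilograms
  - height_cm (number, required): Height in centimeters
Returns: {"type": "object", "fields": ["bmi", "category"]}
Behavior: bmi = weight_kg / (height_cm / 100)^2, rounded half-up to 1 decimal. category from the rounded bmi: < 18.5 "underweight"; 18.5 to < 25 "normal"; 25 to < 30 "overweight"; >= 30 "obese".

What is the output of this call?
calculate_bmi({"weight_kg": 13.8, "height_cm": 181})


height_m = 181 / 100 = 1.81
bmi = 13.8 / 1.81^2 = 13.8 / 3.2761 = 4.212326 -> 4.2
4.2 < 18.5 -> underweight
Output:
{"bmi": 4.2, "category": "underweight"}


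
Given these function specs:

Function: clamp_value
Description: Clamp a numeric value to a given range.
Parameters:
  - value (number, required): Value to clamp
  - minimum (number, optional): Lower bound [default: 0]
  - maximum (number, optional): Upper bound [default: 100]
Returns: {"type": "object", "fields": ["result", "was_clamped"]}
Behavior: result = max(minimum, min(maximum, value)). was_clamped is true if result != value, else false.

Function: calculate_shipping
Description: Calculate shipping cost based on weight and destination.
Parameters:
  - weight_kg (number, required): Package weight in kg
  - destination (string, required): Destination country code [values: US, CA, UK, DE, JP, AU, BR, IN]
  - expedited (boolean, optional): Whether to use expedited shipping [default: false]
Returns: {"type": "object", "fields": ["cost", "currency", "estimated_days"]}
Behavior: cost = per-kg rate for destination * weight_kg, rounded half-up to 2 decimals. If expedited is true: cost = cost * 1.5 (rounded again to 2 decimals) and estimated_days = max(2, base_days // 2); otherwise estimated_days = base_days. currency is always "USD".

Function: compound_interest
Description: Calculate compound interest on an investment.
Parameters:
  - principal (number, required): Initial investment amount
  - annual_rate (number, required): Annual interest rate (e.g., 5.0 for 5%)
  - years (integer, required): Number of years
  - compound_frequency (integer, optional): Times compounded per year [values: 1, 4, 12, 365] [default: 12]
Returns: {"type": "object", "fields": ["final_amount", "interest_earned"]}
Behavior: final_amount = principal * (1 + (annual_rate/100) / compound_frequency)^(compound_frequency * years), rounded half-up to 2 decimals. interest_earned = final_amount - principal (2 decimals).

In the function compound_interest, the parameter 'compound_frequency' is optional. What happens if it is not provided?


The compound_interest spec declares:
  - compound_frequency (integer, optional): Times compounded per year [values: 1, 4, 12, 365] [default: 12]
It defaults to 12


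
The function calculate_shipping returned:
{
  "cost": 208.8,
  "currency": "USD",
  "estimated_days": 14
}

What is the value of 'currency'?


USD


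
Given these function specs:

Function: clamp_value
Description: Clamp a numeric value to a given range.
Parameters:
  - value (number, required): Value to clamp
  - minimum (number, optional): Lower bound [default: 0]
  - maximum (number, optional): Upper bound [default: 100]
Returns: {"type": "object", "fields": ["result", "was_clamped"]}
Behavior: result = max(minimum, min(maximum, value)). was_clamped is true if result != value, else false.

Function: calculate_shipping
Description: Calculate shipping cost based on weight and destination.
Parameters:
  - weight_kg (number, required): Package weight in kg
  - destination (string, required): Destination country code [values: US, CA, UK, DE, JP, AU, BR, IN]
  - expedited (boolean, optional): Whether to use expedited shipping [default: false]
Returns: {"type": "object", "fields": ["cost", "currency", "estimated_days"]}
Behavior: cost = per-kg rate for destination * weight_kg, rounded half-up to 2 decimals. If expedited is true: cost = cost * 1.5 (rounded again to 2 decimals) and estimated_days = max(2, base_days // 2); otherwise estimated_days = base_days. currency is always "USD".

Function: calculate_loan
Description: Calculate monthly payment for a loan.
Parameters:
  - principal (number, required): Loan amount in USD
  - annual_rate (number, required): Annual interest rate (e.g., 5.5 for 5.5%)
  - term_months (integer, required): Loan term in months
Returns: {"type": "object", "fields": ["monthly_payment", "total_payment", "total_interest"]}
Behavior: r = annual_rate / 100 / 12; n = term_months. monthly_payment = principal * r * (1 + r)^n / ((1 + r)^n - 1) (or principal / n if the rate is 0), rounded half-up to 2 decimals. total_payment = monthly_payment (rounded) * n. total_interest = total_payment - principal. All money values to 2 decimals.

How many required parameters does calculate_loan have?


Parameters of calculate_loan: principal (required), annual_rate (required), term_months (required)
Required count:
3


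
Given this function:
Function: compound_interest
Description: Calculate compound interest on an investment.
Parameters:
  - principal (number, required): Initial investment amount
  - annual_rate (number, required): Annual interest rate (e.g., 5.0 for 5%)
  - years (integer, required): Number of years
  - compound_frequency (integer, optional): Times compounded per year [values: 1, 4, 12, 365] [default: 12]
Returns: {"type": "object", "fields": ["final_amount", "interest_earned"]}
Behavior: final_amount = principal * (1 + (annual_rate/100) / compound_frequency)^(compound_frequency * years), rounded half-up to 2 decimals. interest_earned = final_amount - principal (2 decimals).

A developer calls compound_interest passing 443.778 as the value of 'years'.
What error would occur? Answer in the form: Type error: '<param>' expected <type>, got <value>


Spec: 'years' is declared as integer; 443.778 is a non-integer number.
Type error: 'years' expected integer, got 443.778


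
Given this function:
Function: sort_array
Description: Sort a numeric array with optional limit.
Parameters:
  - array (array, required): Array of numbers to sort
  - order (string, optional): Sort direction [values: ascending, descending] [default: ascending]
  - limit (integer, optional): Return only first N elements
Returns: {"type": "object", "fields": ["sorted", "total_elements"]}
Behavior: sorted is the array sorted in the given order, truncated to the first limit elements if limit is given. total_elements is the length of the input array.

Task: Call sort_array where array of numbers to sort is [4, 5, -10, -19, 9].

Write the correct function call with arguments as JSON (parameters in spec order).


Mapping each described value to its parameter name:
  'Array of numbers to sort' -> array = [4, 5, -10, -19, 9]
sort_array({"array": [4, 5, -10, -19, 9]})


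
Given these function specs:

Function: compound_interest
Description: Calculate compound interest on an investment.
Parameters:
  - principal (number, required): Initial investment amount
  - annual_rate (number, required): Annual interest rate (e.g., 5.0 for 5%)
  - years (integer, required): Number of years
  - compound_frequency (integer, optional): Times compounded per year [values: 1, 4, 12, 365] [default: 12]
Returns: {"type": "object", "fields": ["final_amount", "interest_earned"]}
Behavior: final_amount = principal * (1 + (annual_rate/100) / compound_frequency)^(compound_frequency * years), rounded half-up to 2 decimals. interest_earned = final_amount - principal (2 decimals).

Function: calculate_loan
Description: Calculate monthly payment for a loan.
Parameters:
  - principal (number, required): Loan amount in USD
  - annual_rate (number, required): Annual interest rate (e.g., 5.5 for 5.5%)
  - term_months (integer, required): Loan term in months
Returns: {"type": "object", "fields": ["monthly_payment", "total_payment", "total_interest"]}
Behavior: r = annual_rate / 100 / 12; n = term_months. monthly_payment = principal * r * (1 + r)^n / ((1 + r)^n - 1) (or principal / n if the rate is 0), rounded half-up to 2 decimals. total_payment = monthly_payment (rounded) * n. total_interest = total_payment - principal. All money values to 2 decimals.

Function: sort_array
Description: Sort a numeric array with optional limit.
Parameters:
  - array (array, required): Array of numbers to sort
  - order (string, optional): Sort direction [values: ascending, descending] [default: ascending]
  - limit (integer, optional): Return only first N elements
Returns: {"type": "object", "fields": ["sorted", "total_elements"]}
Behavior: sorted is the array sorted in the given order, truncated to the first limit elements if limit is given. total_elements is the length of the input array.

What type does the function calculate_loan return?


The calculate_loan spec declares Returns: {"type": "object", "fields": ["monthly_payment", "total_payment", "total_interest"]}
Type:
object
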